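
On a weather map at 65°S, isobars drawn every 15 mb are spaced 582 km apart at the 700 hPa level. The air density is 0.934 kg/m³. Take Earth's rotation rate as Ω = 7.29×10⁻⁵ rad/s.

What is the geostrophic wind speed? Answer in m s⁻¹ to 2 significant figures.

Coriolis parameter at 65°S:
f = 2Ω sin φ = 2 × 7.29×10⁻⁵ × sin 65° = 1.32×10⁻⁴ s⁻¹
Pressure gradient: |∂P/∂n| = 1500 Pa / 582000 m = 2.58×10⁻³ Pa/m
Geostrophic balance (pressure-gradient force = Coriolis force):
V_g = (1/(fρ)) |∂P/∂n| = 2.58×10⁻³ / (1.32×10⁻⁴ × 0.934) = 20.9 m/s

21 m s⁻¹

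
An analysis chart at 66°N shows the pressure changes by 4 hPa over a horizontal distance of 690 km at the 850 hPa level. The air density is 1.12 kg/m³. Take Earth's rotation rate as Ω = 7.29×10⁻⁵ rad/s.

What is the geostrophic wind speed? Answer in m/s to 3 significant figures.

3.89 m/s

Coriolis parameter at 66°N:
f = 2Ω sin φ = 2 × 7.29×10⁻⁵ × sin 66° = 1.33×10⁻⁴ s⁻¹
Pressure gradient: |∂P/∂n| = 400 Pa / 690000 m = 5.80×10⁻⁴ Pa/m
Geostrophic balance (pressure-gradient force = Coriolis force):
V_g = (1/(fρ)) |∂P/∂n| = 5.80×10⁻⁴ / (1.33×10⁻⁴ × 1.12) = 3.89 m/s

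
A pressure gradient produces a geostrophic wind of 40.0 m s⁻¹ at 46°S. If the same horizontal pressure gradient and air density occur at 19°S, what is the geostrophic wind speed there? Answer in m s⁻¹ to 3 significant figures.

With the same pressure gradient and density, V_g ∝ 1/f ∝ 1/sin φ.
V₂ = V₁ · sin φ₁ / sin φ₂ = 40.0 × sin 46° / sin 19°
V₂ = 40.0 × 0.7193/0.3256 = 88.4 m s⁻¹

88.4 m s⁻¹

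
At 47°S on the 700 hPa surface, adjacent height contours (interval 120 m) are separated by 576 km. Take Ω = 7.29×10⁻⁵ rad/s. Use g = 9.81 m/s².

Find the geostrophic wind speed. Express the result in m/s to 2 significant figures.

Coriolis parameter at 47°S:
f = 2Ω sin φ = 2 × 7.29×10⁻⁵ × sin 47° = 1.07×10⁻⁴ s⁻¹
Height gradient: |∂Z/∂n| = 120 m / 576000 m = 2.08×10⁻⁴
On a pressure surface, geostrophic balance gives V_g = (g/f)|∂Z/∂n|:
V_g = 9.81 × 2.08×10⁻⁴ / 1.07×10⁻⁴ = 19.2 m/s

19 m/s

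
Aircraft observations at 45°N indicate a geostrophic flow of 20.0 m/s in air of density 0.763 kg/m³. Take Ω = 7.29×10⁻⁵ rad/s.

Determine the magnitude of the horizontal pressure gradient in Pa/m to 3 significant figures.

1.57×10⁻³ Pa/m

Coriolis parameter at 45°N:
f = 2Ω sin φ = 2 × 7.29×10⁻⁵ × sin 45° = 1.03×10⁻⁴ s⁻¹
Geostrophic balance rearranged: |∂P/∂n| = f ρ V_g
|∂P/∂n| = 1.03×10⁻⁴ × 0.763 × 20.0 = 1.57×10⁻³ Pa/m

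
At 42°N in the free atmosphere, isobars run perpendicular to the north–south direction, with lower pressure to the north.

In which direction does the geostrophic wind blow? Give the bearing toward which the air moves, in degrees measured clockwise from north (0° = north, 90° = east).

090°

The pressure-gradient force points toward the north (bearing 000°).
Geostrophic balance: in the Northern Hemisphere the Coriolis force deflects motion to the right, so the geostrophic wind blows 90° to the right of the pressure-gradient force (low pressure on the left).
Rotating 000° by 90° clockwise gives 090° — the wind blows toward the east.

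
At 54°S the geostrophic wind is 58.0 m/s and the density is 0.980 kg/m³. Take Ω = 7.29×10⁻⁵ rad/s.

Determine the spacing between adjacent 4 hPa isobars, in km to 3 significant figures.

Coriolis parameter at 54°S:
f = 2Ω sin φ = 2 × 7.29×10⁻⁵ × sin 54° = 1.18×10⁻⁴ s⁻¹
Geostrophic balance rearranged: |∂P/∂n| = f ρ V_g
|∂P/∂n| = 1.18×10⁻⁴ × 0.980 × 58.0 = 6.70×10⁻³ Pa/m
Isobar spacing: Δn = ΔP/|∂P/∂n| = 400 Pa / 6.70×10⁻³ Pa/m = 59661 m ≈ 59.7 km

59.7 km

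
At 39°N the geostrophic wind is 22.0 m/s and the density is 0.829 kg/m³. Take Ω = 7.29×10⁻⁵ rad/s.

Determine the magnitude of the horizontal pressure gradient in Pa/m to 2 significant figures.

Coriolis parameter at 39°N:
f = 2Ω sin φ = 2 × 7.29×10⁻⁵ × sin 39° = 9.18×10⁻⁵ s⁻¹
Geostrophic balance rearranged: |∂P/∂n| = f ρ V_g
|∂P/∂n| = 9.18×10⁻⁵ × 0.829 × 22.0 = 1.67×10⁻³ Pa/m

1.7×10⁻³ Pa/m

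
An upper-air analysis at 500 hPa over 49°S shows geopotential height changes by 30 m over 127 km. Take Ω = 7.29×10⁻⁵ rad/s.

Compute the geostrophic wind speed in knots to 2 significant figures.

41 knots

Coriolis parameter at 49°S:
f = 2Ω sin φ = 2 × 7.29×10⁻⁵ × sin 49° = 1.10×10⁻⁴ s⁻¹
Height gradient: |∂Z/∂n| = 30 m / 127000 m = 2.36×10⁻⁴
On a pressure surface, geostrophic balance gives V_g = (g/f)|∂Z/∂n|:
V_g = 9.81 × 2.36×10⁻⁴ / 1.10×10⁻⁴ = 21.1 m/s
Converting: 21.1 m/s × 1.944 = 41 knots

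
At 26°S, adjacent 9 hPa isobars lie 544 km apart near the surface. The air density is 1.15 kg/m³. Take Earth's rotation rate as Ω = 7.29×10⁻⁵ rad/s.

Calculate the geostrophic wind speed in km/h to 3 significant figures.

81.0 km/h

Coriolis parameter at 26°S:
f = 2Ω sin φ = 2 × 7.29×10⁻⁵ × sin 26° = 6.39×10⁻⁵ s⁻¹
Pressure gradient: |∂P/∂n| = 900 Pa / 544000 m = 1.65×10⁻³ Pa/m
Geostrophic balance (pressure-gradient force = Coriolis force):
V_g = (1/(fρ)) |∂P/∂n| = 1.65×10⁻³ / (6.39×10⁻⁵ × 1.15) = 22.5 m/s
Converting: 22.5 m/s × 3.6 = 81.0 km/h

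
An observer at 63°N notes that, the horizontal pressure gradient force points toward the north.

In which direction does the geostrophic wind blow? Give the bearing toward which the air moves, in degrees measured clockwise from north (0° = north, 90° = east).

090°

The pressure-gradient force points toward the north (bearing 000°).
Geostrophic balance: in the Northern Hemisphere the Coriolis force deflects motion to the right, so the geostrophic wind blows 90° to the right of the pressure-gradient force (low pressure on the left).
Rotating 000° by 90° clockwise gives 090° — the wind blows toward the east.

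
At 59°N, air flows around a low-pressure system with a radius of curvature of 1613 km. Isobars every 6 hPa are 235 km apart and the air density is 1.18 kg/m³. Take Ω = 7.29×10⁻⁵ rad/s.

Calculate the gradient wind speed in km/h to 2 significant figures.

58 km/h

Coriolis parameter at 59°N:
f = 2Ω sin φ = 2 × 7.29×10⁻⁵ × sin 59° = 1.25×10⁻⁴ s⁻¹
Pressure gradient: |∂P/∂n| = 600 Pa / 235000 m = 2.55×10⁻³ Pa/m
Geostrophic speed: V_g = |∂P/∂n|/(fρ) = 2.55×10⁻³/(1.25×10⁻⁴ × 1.18) = 17.3 m/s
Around a low, centrifugal force acts outward with Coriolis, so pressure-gradient force balances both:
(1/ρ)|∂P/∂n| = fV + V²/R  →  V² + fR·V − fR·V_g = 0
With fR = 1.25×10⁻⁴ × 1613×10³ m = 202 m/s:
V = [−fR + √((fR)² + 4 fR V_g)]/2 = [−202 + √(202² + 4×202×17.3)]/2 = 16 m/s
Subgeostrophic (V < V_g = 17.3 m/s), as expected around a low.
Converting: 16 m/s × 3.6 = 58 km/h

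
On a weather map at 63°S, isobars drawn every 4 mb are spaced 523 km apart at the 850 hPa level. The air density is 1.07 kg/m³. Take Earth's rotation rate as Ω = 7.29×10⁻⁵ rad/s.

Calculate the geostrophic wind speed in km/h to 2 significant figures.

20 km/h

Coriolis parameter at 63°S:
f = 2Ω sin φ = 2 × 7.29×10⁻⁵ × sin 63° = 1.30×10⁻⁴ s⁻¹
Pressure gradient: |∂P/∂n| = 400 Pa / 523000 m = 7.65×10⁻⁴ Pa/m
Geostrophic balance (pressure-gradient force = Coriolis force):
V_g = (1/(fρ)) |∂P/∂n| = 7.65×10⁻⁴ / (1.30×10⁻⁴ × 1.07) = 5.50 m/s
Converting: 5.50 m/s × 3.6 = 20 km/h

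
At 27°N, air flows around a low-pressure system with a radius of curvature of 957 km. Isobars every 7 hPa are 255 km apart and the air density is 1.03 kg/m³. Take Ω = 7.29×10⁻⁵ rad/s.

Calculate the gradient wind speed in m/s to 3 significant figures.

27.9 m/s

Coriolis parameter at 27°N:
f = 2Ω sin φ = 2 × 7.29×10⁻⁵ × sin 27° = 6.62×10⁻⁵ s⁻¹
Pressure gradient: |∂P/∂n| = 700 Pa / 255000 m = 2.75×10⁻³ Pa/m
Geostrophic speed: V_g = |∂P/∂n|/(fρ) = 2.75×10⁻³/(6.62×10⁻⁵ × 1.03) = 40.3 m/s
Around a low, centrifugal force acts outward with Coriolis, so pressure-gradient force balances both:
(1/ρ)|∂P/∂n| = fV + V²/R  →  V² + fR·V − fR·V_g = 0
With fR = 6.62×10⁻⁵ × 957×10³ m = 63.3 m/s:
V = [−fR + √((fR)² + 4 fR V_g)]/2 = [−63.3 + √(63.3² + 4×63.3×40.3)]/2 = 27.9 m/s
Subgeostrophic (V < V_g = 40.3 m/s), as expected around a low.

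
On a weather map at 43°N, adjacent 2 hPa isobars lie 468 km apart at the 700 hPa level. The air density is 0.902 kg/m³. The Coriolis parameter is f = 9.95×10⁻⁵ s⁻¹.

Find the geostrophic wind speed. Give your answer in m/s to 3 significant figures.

4.76 m/s

Pressure gradient: |∂P/∂n| = 200 Pa / 468000 m = 4.27×10⁻⁴ Pa/m
Geostrophic balance (pressure-gradient force = Coriolis force):
V_g = (1/(fρ)) |∂P/∂n| = 4.27×10⁻⁴ / (9.95×10⁻⁵ × 0.902) = 4.76 m/s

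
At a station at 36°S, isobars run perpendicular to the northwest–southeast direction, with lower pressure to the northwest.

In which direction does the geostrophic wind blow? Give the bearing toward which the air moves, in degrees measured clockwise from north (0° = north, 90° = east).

The pressure-gradient force points toward the northwest (bearing 315°).
Geostrophic balance: in the Southern Hemisphere the Coriolis force deflects motion to the left, so the geostrophic wind blows 90° to the left of the pressure-gradient force (low pressure on the right).
Rotating 315° by 90° counterclockwise gives 225° — the wind blows toward the southwest.

225°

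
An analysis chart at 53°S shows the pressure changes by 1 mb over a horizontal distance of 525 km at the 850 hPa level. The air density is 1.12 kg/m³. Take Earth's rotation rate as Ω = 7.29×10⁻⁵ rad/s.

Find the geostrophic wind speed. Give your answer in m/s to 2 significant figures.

Coriolis parameter at 53°S:
f = 2Ω sin φ = 2 × 7.29×10⁻⁵ × sin 53° = 1.16×10⁻⁴ s⁻¹
Pressure gradient: |∂P/∂n| = 100 Pa / 525000 m = 1.90×10⁻⁴ Pa/m
Geostrophic balance (pressure-gradient force = Coriolis force):
V_g = (1/(fρ)) |∂P/∂n| = 1.90×10⁻⁴ / (1.16×10⁻⁴ × 1.12) = 1.46 m/s

1.5 m/s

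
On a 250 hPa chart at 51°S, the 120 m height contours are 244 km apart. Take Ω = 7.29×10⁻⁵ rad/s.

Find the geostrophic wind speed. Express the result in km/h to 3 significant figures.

Coriolis parameter at 51°S:
f = 2Ω sin φ = 2 × 7.29×10⁻⁵ × sin 51° = 1.13×10⁻⁴ s⁻¹
Height gradient: |∂Z/∂n| = 120 m / 244000 m = 4.92×10⁻⁴
On a pressure surface, geostrophic balance gives V_g = (g/f)|∂Z/∂n|:
V_g = 9.81 × 4.92×10⁻⁴ / 1.13×10⁻⁴ = 42.6 m/s
Converting: 42.6 m/s × 3.6 = 153 km/h

153 km/h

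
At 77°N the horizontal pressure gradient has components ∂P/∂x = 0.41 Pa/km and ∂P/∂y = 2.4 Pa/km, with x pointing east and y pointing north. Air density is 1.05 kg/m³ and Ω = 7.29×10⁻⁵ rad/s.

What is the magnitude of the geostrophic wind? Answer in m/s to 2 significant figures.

16 m/s

Coriolis parameter at 77°N:
f = 2Ω sin φ = 2 × 7.29×10⁻⁵ × sin 77° = 1.42×10⁻⁴ s⁻¹
Component geostrophic relations (x east, y north):
u_g = −(1/(fρ)) ∂P/∂y,  v_g = (1/(fρ)) ∂P/∂x
u_g = −(2.4×10⁻³)/(1.42×10⁻⁴ × 1.05) = −16.1 m/s;  v_g = (0.41×10⁻³)/(1.42×10⁻⁴ × 1.05) = 2.75 m/s
|V_g| = √(u_g² + v_g²) = 16.3 m/s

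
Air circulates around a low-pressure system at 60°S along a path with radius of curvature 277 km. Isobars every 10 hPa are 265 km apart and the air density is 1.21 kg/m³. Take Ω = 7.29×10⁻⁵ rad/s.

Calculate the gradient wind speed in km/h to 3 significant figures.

Coriolis parameter at 60°S:
f = 2Ω sin φ = 2 × 7.29×10⁻⁵ × sin 60° = 1.26×10⁻⁴ s⁻¹
Pressure gradient: |∂P/∂n| = 1000 Pa / 265000 m = 3.77×10⁻³ Pa/m
Geostrophic speed: V_g = |∂P/∂n|/(fρ) = 3.77×10⁻³/(1.26×10⁻⁴ × 1.21) = 24.7 m/s
Around a low, centrifugal force acts outward with Coriolis, so pressure-gradient force balances both:
(1/ρ)|∂P/∂n| = fV + V²/R  →  V² + fR·V − fR·V_g = 0
With fR = 1.26×10⁻⁴ × 277×10³ m = 35.0 m/s:
V = [−fR + √((fR)² + 4 fR V_g)]/2 = [−35.0 + √(35.0² + 4×35.0×24.7)]/2 = 16.7 m/s
Subgeostrophic (V < V_g = 24.7 m/s), as expected around a low.
Converting: 16.7 m/s × 3.6 = 60.2 km/h

60.2 km/h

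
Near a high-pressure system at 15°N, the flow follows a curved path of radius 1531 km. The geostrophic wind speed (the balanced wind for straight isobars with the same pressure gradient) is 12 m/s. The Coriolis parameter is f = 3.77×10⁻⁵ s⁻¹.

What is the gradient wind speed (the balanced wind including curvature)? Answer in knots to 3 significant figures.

33.1 knots

Around a high, pressure-gradient force acts outward with centrifugal, so Coriolis balances both:
fV = (1/ρ)|∂P/∂n| + V²/R  →  V² − fR·V + fR·V_g = 0
With fR = 3.77×10⁻⁵ × 1531×10³ m = 57.7 m/s:
V = [fR − √((fR)² − 4 fR V_g)]/2 = [57.7 − √(57.7² − 4×57.7×12)]/2 = 17 m/s
Supergeostrophic (V > V_g = 12 m/s), as expected around a high.
Converting: 17 m/s × 1.944 = 33.1 knots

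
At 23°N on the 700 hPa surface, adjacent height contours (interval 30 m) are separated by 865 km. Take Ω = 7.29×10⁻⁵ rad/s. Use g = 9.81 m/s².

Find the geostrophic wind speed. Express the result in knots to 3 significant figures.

Coriolis parameter at 23°N:
f = 2Ω sin φ = 2 × 7.29×10⁻⁵ × sin 23° = 5.70×10⁻⁵ s⁻¹
Height gradient: |∂Z/∂n| = 30 m / 865000 m = 3.47×10⁻⁵
On a pressure surface, geostrophic balance gives V_g = (g/f)|∂Z/∂n|:
V_g = 9.81 × 3.47×10⁻⁵ / 5.70×10⁻⁵ = 5.97 m/s
Converting: 5.97 m/s × 1.944 = 11.6 knots

11.6 knots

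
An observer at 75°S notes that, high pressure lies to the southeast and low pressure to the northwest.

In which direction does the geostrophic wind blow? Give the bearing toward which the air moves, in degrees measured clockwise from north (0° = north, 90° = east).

225°

The pressure-gradient force points toward the northwest (bearing 315°).
Geostrophic balance: in the Southern Hemisphere the Coriolis force deflects motion to the left, so the geostrophic wind blows 90° to the left of the pressure-gradient force (low pressure on the right).
Rotating 315° by 90° counterclockwise gives 225° — the wind blows toward the southwest.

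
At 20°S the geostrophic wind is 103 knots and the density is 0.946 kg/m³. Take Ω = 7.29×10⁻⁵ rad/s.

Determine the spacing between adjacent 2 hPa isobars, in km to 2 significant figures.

Coriolis parameter at 20°S:
f = 2Ω sin φ = 2 × 7.29×10⁻⁵ × sin 20° = 4.99×10⁻⁵ s⁻¹
Wind speed in SI: 103 knots = 53.0 m/s
Geostrophic balance rearranged: |∂P/∂n| = f ρ V_g
|∂P/∂n| = 4.99×10⁻⁵ × 0.946 × 53.0 = 2.50×10⁻³ Pa/m
Isobar spacing: Δn = ΔP/|∂P/∂n| = 200 Pa / 2.50×10⁻³ Pa/m = 80012 m ≈ 80 km

80 km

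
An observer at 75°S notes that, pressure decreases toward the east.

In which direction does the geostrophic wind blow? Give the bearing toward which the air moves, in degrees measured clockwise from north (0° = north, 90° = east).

000°

The pressure-gradient force points toward the east (bearing 090°).
Geostrophic balance: in the Southern Hemisphere the Coriolis force deflects motion to the left, so the geostrophic wind blows 90° to the left of the pressure-gradient force (low pressure on the right).
Rotating 090° by 90° counterclockwise gives 000° — the wind blows toward the north.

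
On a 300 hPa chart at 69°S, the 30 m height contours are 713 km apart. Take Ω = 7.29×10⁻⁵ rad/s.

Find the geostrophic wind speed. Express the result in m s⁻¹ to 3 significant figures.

Coriolis parameter at 69°S:
f = 2Ω sin φ = 2 × 7.29×10⁻⁵ × sin 69° = 1.36×10⁻⁴ s⁻¹
Height gradient: |∂Z/∂n| = 30 m / 713000 m = 4.21×10⁻⁵
On a pressure surface, geostrophic balance gives V_g = (g/f)|∂Z/∂n|:
V_g = 9.81 × 4.21×10⁻⁵ / 1.36×10⁻⁴ = 3.03 m/s

3.03 m s⁻¹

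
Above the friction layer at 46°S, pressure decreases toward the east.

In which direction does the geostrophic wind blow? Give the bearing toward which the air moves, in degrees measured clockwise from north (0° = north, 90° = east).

000°

The pressure-gradient force points toward the east (bearing 090°).
Geostrophic balance: in the Southern Hemisphere the Coriolis force deflects motion to the left, so the geostrophic wind blows 90° to the left of the pressure-gradient force (low pressure on the right).
Rotating 090° by 90° counterclockwise gives 000° — the wind blows toward the north.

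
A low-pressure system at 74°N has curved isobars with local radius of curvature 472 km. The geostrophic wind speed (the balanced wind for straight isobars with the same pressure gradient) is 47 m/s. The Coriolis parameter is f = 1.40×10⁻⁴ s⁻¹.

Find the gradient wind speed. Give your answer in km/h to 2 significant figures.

Around a low, centrifugal force acts outward with Coriolis, so pressure-gradient force balances both:
(1/ρ)|∂P/∂n| = fV + V²/R  →  V² + fR·V − fR·V_g = 0
With fR = 1.40×10⁻⁴ × 472×10³ m = 66.1 m/s:
V = [−fR + √((fR)² + 4 fR V_g)]/2 = [−66.1 + √(66.1² + 4×66.1×47)]/2 = 31.7 m/s
Subgeostrophic (V < V_g = 47 m/s), as expected around a low.
Converting: 31.7 m/s × 3.6 = 110 km/h

110 km/h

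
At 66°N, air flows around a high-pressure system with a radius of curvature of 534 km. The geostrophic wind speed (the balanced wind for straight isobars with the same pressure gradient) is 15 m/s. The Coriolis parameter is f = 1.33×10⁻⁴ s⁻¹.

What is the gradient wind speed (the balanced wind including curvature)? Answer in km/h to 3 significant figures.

Around a high, pressure-gradient force acts outward with centrifugal, so Coriolis balances both:
fV = (1/ρ)|∂P/∂n| + V²/R  →  V² − fR·V + fR·V_g = 0
With fR = 1.33×10⁻⁴ × 534×10³ m = 71.0 m/s:
V = [fR − √((fR)² − 4 fR V_g)]/2 = [71.0 − √(71.0² − 4×71.0×15)]/2 = 21.5 m/s
Supergeostrophic (V > V_g = 15 m/s), as expected around a high.
Converting: 21.5 m/s × 3.6 = 77.5 km/h

77.5 km/h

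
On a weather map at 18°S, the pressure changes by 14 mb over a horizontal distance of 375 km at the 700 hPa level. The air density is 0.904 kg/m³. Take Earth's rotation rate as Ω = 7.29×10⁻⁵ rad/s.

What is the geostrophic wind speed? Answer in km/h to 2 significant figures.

Coriolis parameter at 18°S:
f = 2Ω sin φ = 2 × 7.29×10⁻⁵ × sin 18° = 4.51×10⁻⁵ s⁻¹
Pressure gradient: |∂P/∂n| = 1400 Pa / 375000 m = 3.73×10⁻³ Pa/m
Geostrophic balance (pressure-gradient force = Coriolis force):
V_g = (1/(fρ)) |∂P/∂n| = 3.73×10⁻³ / (4.51×10⁻⁵ × 0.904) = 91.7 m/s
Converting: 91.7 m/s × 3.6 = 330 km/h

330 km/h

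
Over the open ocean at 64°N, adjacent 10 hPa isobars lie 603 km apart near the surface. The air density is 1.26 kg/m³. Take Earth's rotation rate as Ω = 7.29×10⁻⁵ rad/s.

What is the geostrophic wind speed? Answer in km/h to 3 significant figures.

Coriolis parameter at 64°N:
f = 2Ω sin φ = 2 × 7.29×10⁻⁵ × sin 64° = 1.31×10⁻⁴ s⁻¹
Pressure gradient: |∂P/∂n| = 1000 Pa / 603000 m = 1.66×10⁻³ Pa/m
Geostrophic balance (pressure-gradient force = Coriolis force):
V_g = (1/(fρ)) |∂P/∂n| = 1.66×10⁻³ / (1.31×10⁻⁴ × 1.26) = 10.0 m/s
Converting: 10.0 m/s × 3.6 = 36.2 km/h

36.2 km/h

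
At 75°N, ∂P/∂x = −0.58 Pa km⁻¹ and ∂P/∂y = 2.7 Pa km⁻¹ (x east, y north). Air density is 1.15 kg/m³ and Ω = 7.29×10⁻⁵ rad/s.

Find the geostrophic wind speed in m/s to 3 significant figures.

17.1 m/s

Coriolis parameter at 75°N:
f = 2Ω sin φ = 2 × 7.29×10⁻⁵ × sin 75° = 1.41×10⁻⁴ s⁻¹
Component geostrophic relations (x east, y north):
u_g = −(1/(fρ)) ∂P/∂y,  v_g = (1/(fρ)) ∂P/∂x
u_g = −(2.7×10⁻³)/(1.41×10⁻⁴ × 1.15) = −16.7 m/s;  v_g = (−0.58×10⁻³)/(1.41×10⁻⁴ × 1.15) = −3.58 m/s
|V_g| = √(u_g² + v_g²) = 17.1 m/s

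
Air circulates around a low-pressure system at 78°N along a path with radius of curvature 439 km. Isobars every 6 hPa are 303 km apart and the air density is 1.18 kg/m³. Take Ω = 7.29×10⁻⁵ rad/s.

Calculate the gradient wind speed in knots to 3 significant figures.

Coriolis parameter at 78°N:
f = 2Ω sin φ = 2 × 7.29×10⁻⁵ × sin 78° = 1.43×10⁻⁴ s⁻¹
Pressure gradient: |∂P/∂n| = 600 Pa / 303000 m = 1.98×10⁻³ Pa/m
Geostrophic speed: V_g = |∂P/∂n|/(fρ) = 1.98×10⁻³/(1.43×10⁻⁴ × 1.18) = 11.8 m/s
Around a low, centrifugal force acts outward with Coriolis, so pressure-gradient force balances both:
(1/ρ)|∂P/∂n| = fV + V²/R  →  V² + fR·V − fR·V_g = 0
With fR = 1.43×10⁻⁴ × 439×10³ m = 62.6 m/s:
V = [−fR + √((fR)² + 4 fR V_g)]/2 = [−62.6 + √(62.6² + 4×62.6×11.8)]/2 = 10.1 m/s
Subgeostrophic (V < V_g = 11.8 m/s), as expected around a low.
Converting: 10.1 m/s × 1.944 = 19.7 knots

19.7 knots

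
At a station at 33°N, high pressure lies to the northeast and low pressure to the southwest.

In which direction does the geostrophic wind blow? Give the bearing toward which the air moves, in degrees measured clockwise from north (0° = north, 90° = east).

315°

The pressure-gradient force points toward the southwest (bearing 225°).
Geostrophic balance: in the Northern Hemisphere the Coriolis force deflects motion to the right, so the geostrophic wind blows 90° to the right of the pressure-gradient force (low pressure on the left).
Rotating 225° by 90° clockwise gives 315° — the wind blows toward the northwest.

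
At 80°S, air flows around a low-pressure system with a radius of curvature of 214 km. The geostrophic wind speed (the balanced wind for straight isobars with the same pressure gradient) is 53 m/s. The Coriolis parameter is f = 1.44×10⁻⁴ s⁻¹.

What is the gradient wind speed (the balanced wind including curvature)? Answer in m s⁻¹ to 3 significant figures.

Around a low, centrifugal force acts outward with Coriolis, so pressure-gradient force balances both:
(1/ρ)|∂P/∂n| = fV + V²/R  →  V² + fR·V − fR·V_g = 0
With fR = 1.44×10⁻⁴ × 214×10³ m = 30.8 m/s:
V = [−fR + √((fR)² + 4 fR V_g)]/2 = [−30.8 + √(30.8² + 4×30.8×53)]/2 = 27.8 m/s
Subgeostrophic (V < V_g = 53 m/s), as expected around a low.

27.8 m s⁻¹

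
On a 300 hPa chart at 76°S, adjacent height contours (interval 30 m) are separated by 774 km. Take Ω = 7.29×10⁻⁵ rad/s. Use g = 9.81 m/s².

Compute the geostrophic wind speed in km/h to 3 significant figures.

Coriolis parameter at 76°S:
f = 2Ω sin φ = 2 × 7.29×10⁻⁵ × sin 76° = 1.41×10⁻⁴ s⁻¹
Height gradient: |∂Z/∂n| = 30 m / 774000 m = 3.88×10⁻⁵
On a pressure surface, geostrophic balance gives V_g = (g/f)|∂Z/∂n|:
V_g = 9.81 × 3.88×10⁻⁵ / 1.41×10⁻⁴ = 2.69 m/s
Converting: 2.69 m/s × 3.6 = 9.68 km/h

9.68 km/h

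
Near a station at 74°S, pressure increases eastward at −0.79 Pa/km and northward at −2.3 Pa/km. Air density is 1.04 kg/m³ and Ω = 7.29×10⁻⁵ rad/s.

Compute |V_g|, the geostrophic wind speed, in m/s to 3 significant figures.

16.7 m/s

Coriolis parameter at 74°S:
f = 2Ω sin φ = 2 × 7.29×10⁻⁵ × sin 74° = 1.40×10⁻⁴ s⁻¹
In the Southern Hemisphere f is negative: f = −1.40×10⁻⁴ s⁻¹.
Component geostrophic relations (x east, y north):
u_g = −(1/(fρ)) ∂P/∂y,  v_g = (1/(fρ)) ∂P/∂x
u_g = −(−2.3×10⁻³)/(−1.40×10⁻⁴ × 1.04) = −15.8 m/s;  v_g = (−0.79×10⁻³)/(−1.40×10⁻⁴ × 1.04) = 5.42 m/s
|V_g| = √(u_g² + v_g²) = 16.7 m/s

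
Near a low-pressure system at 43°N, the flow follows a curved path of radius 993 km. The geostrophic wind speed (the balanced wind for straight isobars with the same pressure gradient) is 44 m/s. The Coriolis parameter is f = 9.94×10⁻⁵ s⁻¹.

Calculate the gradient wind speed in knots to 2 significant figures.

Around a low, centrifugal force acts outward with Coriolis, so pressure-gradient force balances both:
(1/ρ)|∂P/∂n| = fV + V²/R  →  V² + fR·V − fR·V_g = 0
With fR = 9.94×10⁻⁵ × 993×10³ m = 98.7 m/s:
V = [−fR + √((fR)² + 4 fR V_g)]/2 = [−98.7 + √(98.7² + 4×98.7×44)]/2 = 33 m/s
Subgeostrophic (V < V_g = 44 m/s), as expected around a low.
Converting: 33 m/s × 1.944 = 64 knots

64 knots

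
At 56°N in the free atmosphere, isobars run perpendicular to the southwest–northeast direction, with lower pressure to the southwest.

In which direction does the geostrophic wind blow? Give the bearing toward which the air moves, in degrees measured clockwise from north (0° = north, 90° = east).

315°

The pressure-gradient force points toward the southwest (bearing 225°).
Geostrophic balance: in the Northern Hemisphere the Coriolis force deflects motion to the right, so the geostrophic wind blows 90° to the right of the pressure-gradient force (low pressure on the left).
Rotating 225° by 90° clockwise gives 315° — the wind blows toward the northwest.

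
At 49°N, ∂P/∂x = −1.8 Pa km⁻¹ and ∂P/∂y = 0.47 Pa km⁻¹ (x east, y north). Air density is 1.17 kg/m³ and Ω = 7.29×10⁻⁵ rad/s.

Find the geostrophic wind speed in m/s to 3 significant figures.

14.5 m/s

Coriolis parameter at 49°N:
f = 2Ω sin φ = 2 × 7.29×10⁻⁵ × sin 49° = 1.10×10⁻⁴ s⁻¹
Component geostrophic relations (x east, y north):
u_g = −(1/(fρ)) ∂P/∂y,  v_g = (1/(fρ)) ∂P/∂x
u_g = −(0.47×10⁻³)/(1.10×10⁻⁴ × 1.17) = −3.65 m/s;  v_g = (−1.8×10⁻³)/(1.10×10⁻⁴ × 1.17) = −14.0 m/s
|V_g| = √(u_g² + v_g²) = 14.5 m/s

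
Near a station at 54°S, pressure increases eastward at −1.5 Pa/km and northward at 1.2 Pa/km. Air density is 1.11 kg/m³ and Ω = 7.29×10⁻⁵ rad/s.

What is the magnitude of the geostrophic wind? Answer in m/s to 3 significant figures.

14.7 m/s

Coriolis parameter at 54°S:
f = 2Ω sin φ = 2 × 7.29×10⁻⁵ × sin 54° = 1.18×10⁻⁴ s⁻¹
In the Southern Hemisphere f is negative: f = −1.18×10⁻⁴ s⁻¹.
Component geostrophic relations (x east, y north):
u_g = −(1/(fρ)) ∂P/∂y,  v_g = (1/(fρ)) ∂P/∂x
u_g = −(1.2×10⁻³)/(−1.18×10⁻⁴ × 1.11) = 9.17 m/s;  v_g = (−1.5×10⁻³)/(−1.18×10⁻⁴ × 1.11) = 11.5 m/s
|V_g| = √(u_g² + v_g²) = 14.7 m/s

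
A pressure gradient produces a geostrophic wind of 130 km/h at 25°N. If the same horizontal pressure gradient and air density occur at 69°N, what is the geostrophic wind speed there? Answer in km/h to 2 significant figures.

59 km/h

With the same pressure gradient and density, V_g ∝ 1/f ∝ 1/sin φ.
V₂ = V₁ · sin φ₁ / sin φ₂ = 130 × sin 25° / sin 69°
V₂ = 130 × 0.4226/0.9336 = 59 km/h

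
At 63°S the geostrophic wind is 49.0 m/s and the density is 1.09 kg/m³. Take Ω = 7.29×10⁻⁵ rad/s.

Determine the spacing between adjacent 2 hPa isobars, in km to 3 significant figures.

28.8 km

Coriolis parameter at 63°S:
f = 2Ω sin φ = 2 × 7.29×10⁻⁵ × sin 63° = 1.30×10⁻⁴ s⁻¹
Geostrophic balance rearranged: |∂P/∂n| = f ρ V_g
|∂P/∂n| = 1.30×10⁻⁴ × 1.09 × 49.0 = 6.94×10⁻³ Pa/m
Isobar spacing: Δn = ΔP/|∂P/∂n| = 200 Pa / 6.94×10⁻³ Pa/m = 28825 m ≈ 28.8 km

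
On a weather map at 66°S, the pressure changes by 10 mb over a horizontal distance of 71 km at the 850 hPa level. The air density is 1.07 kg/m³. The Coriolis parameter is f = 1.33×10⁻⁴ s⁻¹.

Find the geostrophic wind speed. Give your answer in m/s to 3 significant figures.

99.0 m/s

Pressure gradient: |∂P/∂n| = 1000 Pa / 71000 m = 1.41×10⁻² Pa/m
Geostrophic balance (pressure-gradient force = Coriolis force):
V_g = (1/(fρ)) |∂P/∂n| = 1.41×10⁻² / (1.33×10⁻⁴ × 1.07) = 99.0 m/s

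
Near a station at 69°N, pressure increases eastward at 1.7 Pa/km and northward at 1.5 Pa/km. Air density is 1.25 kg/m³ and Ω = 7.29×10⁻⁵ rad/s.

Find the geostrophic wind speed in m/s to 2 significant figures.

13 m/s

Coriolis parameter at 69°N:
f = 2Ω sin φ = 2 × 7.29×10⁻⁵ × sin 69° = 1.36×10⁻⁴ s⁻¹
Component geostrophic relations (x east, y north):
u_g = −(1/(fρ)) ∂P/∂y,  v_g = (1/(fρ)) ∂P/∂x
u_g = −(1.5×10⁻³)/(1.36×10⁻⁴ × 1.25) = −8.82 m/s;  v_g = (1.7×10⁻³)/(1.36×10⁻⁴ × 1.25) = 9.99 m/s
|V_g| = √(u_g² + v_g²) = 13.3 m/s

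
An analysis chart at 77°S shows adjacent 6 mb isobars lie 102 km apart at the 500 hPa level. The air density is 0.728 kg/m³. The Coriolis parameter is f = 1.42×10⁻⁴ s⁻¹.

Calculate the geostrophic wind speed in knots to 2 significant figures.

110 knots

Pressure gradient: |∂P/∂n| = 600 Pa / 102000 m = 5.88×10⁻³ Pa/m
Geostrophic balance (pressure-gradient force = Coriolis force):
V_g = (1/(fρ)) |∂P/∂n| = 5.88×10⁻³ / (1.42×10⁻⁴ × 0.728) = 56.9 m/s
Converting: 56.9 m/s × 1.944 = 110 knots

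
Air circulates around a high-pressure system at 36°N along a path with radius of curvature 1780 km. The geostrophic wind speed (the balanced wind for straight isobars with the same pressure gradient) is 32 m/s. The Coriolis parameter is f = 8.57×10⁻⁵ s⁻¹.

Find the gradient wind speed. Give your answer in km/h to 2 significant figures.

Around a high, pressure-gradient force acts outward with centrifugal, so Coriolis balances both:
fV = (1/ρ)|∂P/∂n| + V²/R  →  V² − fR·V + fR·V_g = 0
With fR = 8.57×10⁻⁵ × 1780×10³ m = 153 m/s:
V = [fR − √((fR)² − 4 fR V_g)]/2 = [153 − √(153² − 4×153×32)]/2 = 45.7 m/s
Supergeostrophic (V > V_g = 32 m/s), as expected around a high.
Converting: 45.7 m/s × 3.6 = 160 km/h

160 km/h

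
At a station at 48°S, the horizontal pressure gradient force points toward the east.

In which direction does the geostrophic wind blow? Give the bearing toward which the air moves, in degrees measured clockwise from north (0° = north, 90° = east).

The pressure-gradient force points toward the east (bearing 090°).
Geostrophic balance: in the Southern Hemisphere the Coriolis force deflects motion to the left, so the geostrophic wind blows 90° to the left of the pressure-gradient force (low pressure on the right).
Rotating 090° by 90° counterclockwise gives 000° — the wind blows toward the north.

000°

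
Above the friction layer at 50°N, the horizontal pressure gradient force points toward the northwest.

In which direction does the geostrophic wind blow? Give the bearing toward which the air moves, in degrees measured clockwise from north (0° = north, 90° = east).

045°

The pressure-gradient force points toward the northwest (bearing 315°).
Geostrophic balance: in the Northern Hemisphere the Coriolis force deflects motion to the right, so the geostrophic wind blows 90° to the right of the pressure-gradient force (low pressure on the left).
Rotating 315° by 90° clockwise gives 045° — the wind blows toward the northeast.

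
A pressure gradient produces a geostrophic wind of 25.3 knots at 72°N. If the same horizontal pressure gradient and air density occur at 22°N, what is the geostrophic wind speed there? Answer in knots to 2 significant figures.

With the same pressure gradient and density, V_g ∝ 1/f ∝ 1/sin φ.
V₂ = V₁ · sin φ₁ / sin φ₂ = 25.3 × sin 72° / sin 22°
V₂ = 25.3 × 0.9511/0.3746 = 64 knots

64 knots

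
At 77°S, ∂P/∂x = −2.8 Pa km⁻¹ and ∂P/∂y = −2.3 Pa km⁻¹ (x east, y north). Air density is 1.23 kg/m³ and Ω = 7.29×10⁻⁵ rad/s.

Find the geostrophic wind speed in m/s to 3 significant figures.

20.7 m/s

Coriolis parameter at 77°S:
f = 2Ω sin φ = 2 × 7.29×10⁻⁵ × sin 77° = 1.42×10⁻⁴ s⁻¹
In the Southern Hemisphere f is negative: f = −1.42×10⁻⁴ s⁻¹.
Component geostrophic relations (x east, y north):
u_g = −(1/(fρ)) ∂P/∂y,  v_g = (1/(fρ)) ∂P/∂x
u_g = −(−2.3×10⁻³)/(−1.42×10⁻⁴ × 1.23) = −13.2 m/s;  v_g = (−2.8×10⁻³)/(−1.42×10⁻⁴ × 1.23) = 16.0 m/s
|V_g| = √(u_g² + v_g²) = 20.7 m/s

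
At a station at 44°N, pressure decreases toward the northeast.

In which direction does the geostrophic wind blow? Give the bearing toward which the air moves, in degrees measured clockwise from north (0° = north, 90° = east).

The pressure-gradient force points toward the northeast (bearing 045°).
Geostrophic balance: in the Northern Hemisphere the Coriolis force deflects motion to the right, so the geostrophic wind blows 90° to the right of the pressure-gradient force (low pressure on the left).
Rotating 045° by 90° clockwise gives 135° — the wind blows toward the southeast.

135°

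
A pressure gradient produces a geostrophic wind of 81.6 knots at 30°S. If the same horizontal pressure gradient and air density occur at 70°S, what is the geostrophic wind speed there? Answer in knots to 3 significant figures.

With the same pressure gradient and density, V_g ∝ 1/f ∝ 1/sin φ.
V₂ = V₁ · sin φ₁ / sin φ₂ = 81.6 × sin 30° / sin 70°
V₂ = 81.6 × 0.5000/0.9397 = 43.4 knots

43.4 knots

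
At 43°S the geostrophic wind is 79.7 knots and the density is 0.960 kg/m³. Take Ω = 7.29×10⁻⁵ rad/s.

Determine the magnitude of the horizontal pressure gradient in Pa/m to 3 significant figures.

3.91×10⁻³ Pa/m

Coriolis parameter at 43°S:
f = 2Ω sin φ = 2 × 7.29×10⁻⁵ × sin 43° = 9.94×10⁻⁵ s⁻¹
Wind speed in SI: 79.7 knots = 41.0 m/s
Geostrophic balance rearranged: |∂P/∂n| = f ρ V_g
|∂P/∂n| = 9.94×10⁻⁵ × 0.960 × 41.0 = 3.91×10⁻³ Pa/m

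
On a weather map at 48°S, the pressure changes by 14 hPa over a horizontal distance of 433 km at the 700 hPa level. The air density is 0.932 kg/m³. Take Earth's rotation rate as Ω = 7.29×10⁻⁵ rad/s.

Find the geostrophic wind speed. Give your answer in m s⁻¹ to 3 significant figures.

Coriolis parameter at 48°S:
f = 2Ω sin φ = 2 × 7.29×10⁻⁵ × sin 48° = 1.08×10⁻⁴ s⁻¹
Pressure gradient: |∂P/∂n| = 1400 Pa / 433000 m = 3.23×10⁻³ Pa/m
Geostrophic balance (pressure-gradient force = Coriolis force):
V_g = (1/(fρ)) |∂P/∂n| = 3.23×10⁻³ / (1.08×10⁻⁴ × 0.932) = 32.0 m/s

32.0 m s⁻¹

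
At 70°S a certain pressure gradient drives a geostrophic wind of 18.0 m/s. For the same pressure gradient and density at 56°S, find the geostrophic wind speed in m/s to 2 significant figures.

20 m/s

With the same pressure gradient and density, V_g ∝ 1/f ∝ 1/sin φ.
V₂ = V₁ · sin φ₁ / sin φ₂ = 18.0 × sin 70° / sin 56°
V₂ = 18.0 × 0.9397/0.8290 = 20 m/s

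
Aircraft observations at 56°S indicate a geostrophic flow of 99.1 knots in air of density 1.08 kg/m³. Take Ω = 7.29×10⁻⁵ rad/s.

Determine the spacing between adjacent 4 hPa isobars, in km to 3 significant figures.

Coriolis parameter at 56°S:
f = 2Ω sin φ = 2 × 7.29×10⁻⁵ × sin 56° = 1.21×10⁻⁴ s⁻¹
Wind speed in SI: 99.1 knots = 51.0 m/s
Geostrophic balance rearranged: |∂P/∂n| = f ρ V_g
|∂P/∂n| = 1.21×10⁻⁴ × 1.08 × 51.0 = 6.66×10⁻³ Pa/m
Isobar spacing: Δn = ΔP/|∂P/∂n| = 400 Pa / 6.66×10⁻³ Pa/m = 60103 m ≈ 60.1 km

60.1 km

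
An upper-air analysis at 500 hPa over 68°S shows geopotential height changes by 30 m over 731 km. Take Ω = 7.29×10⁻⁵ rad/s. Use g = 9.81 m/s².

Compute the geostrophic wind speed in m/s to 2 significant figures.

Coriolis parameter at 68°S:
f = 2Ω sin φ = 2 × 7.29×10⁻⁵ × sin 68° = 1.35×10⁻⁴ s⁻¹
Height gradient: |∂Z/∂n| = 30 m / 731000 m = 4.10×10⁻⁵
On a pressure surface, geostrophic balance gives V_g = (g/f)|∂Z/∂n|:
V_g = 9.81 × 4.10×10⁻⁵ / 1.35×10⁻⁴ = 2.98 m/s

3.0 m/s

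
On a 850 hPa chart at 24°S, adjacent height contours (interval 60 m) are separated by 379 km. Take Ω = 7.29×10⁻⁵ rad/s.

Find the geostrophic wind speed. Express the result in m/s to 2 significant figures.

26 m/s

Coriolis parameter at 24°S:
f = 2Ω sin φ = 2 × 7.29×10⁻⁵ × sin 24° = 5.93×10⁻⁵ s⁻¹
Height gradient: |∂Z/∂n| = 60 m / 379000 m = 1.58×10⁻⁴
On a pressure surface, geostrophic balance gives V_g = (g/f)|∂Z/∂n|:
V_g = 9.81 × 1.58×10⁻⁴ / 5.93×10⁻⁵ = 26.2 m/s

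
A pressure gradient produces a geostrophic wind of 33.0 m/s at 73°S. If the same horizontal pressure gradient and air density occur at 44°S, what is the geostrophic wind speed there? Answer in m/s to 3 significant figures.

45.4 m/s

With the same pressure gradient and density, V_g ∝ 1/f ∝ 1/sin φ.
V₂ = V₁ · sin φ₁ / sin φ₂ = 33.0 × sin 73° / sin 44°
V₂ = 33.0 × 0.9563/0.6947 = 45.4 m/s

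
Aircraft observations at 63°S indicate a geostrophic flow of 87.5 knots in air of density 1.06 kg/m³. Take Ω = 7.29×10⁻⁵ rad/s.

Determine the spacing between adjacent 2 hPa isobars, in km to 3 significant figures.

Coriolis parameter at 63°S:
f = 2Ω sin φ = 2 × 7.29×10⁻⁵ × sin 63° = 1.30×10⁻⁴ s⁻¹
Wind speed in SI: 87.5 knots = 45.0 m/s
Geostrophic balance rearranged: |∂P/∂n| = f ρ V_g
|∂P/∂n| = 1.30×10⁻⁴ × 1.06 × 45.0 = 6.20×10⁻³ Pa/m
Isobar spacing: Δn = ΔP/|∂P/∂n| = 200 Pa / 6.20×10⁻³ Pa/m = 32266 m ≈ 32.3 km

32.3 km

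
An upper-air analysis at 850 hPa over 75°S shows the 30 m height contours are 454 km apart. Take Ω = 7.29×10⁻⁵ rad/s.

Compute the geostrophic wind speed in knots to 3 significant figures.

8.95 knots

Coriolis parameter at 75°S:
f = 2Ω sin φ = 2 × 7.29×10⁻⁵ × sin 75° = 1.41×10⁻⁴ s⁻¹
Height gradient: |∂Z/∂n| = 30 m / 454000 m = 6.61×10⁻⁵
On a pressure surface, geostrophic balance gives V_g = (g/f)|∂Z/∂n|:
V_g = 9.81 × 6.61×10⁻⁵ / 1.41×10⁻⁴ = 4.60 m/s
Converting: 4.60 m/s × 1.944 = 8.95 knots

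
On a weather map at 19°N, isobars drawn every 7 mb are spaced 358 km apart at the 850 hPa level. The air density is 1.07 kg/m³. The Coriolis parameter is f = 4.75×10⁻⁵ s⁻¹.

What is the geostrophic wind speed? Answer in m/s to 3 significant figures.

38.5 m/s

Pressure gradient: |∂P/∂n| = 700 Pa / 358000 m = 1.96×10⁻³ Pa/m
Geostrophic balance (pressure-gradient force = Coriolis force):
V_g = (1/(fρ)) |∂P/∂n| = 1.96×10⁻³ / (4.75×10⁻⁵ × 1.07) = 38.5 m/s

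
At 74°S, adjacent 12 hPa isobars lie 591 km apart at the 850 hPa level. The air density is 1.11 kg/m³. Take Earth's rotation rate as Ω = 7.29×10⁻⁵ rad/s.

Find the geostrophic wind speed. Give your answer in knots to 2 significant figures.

Coriolis parameter at 74°S:
f = 2Ω sin φ = 2 × 7.29×10⁻⁵ × sin 74° = 1.40×10⁻⁴ s⁻¹
Pressure gradient: |∂P/∂n| = 1200 Pa / 591000 m = 2.03×10⁻³ Pa/m
Geostrophic balance (pressure-gradient force = Coriolis force):
V_g = (1/(fρ)) |∂P/∂n| = 2.03×10⁻³ / (1.40×10⁻⁴ × 1.11) = 13.1 m/s
Converting: 13.1 m/s × 1.944 = 25 knots

25 knots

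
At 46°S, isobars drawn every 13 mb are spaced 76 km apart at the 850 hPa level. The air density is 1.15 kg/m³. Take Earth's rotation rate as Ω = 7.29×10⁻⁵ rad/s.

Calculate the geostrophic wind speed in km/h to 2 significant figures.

510 km/h

Coriolis parameter at 46°S:
f = 2Ω sin φ = 2 × 7.29×10⁻⁵ × sin 46° = 1.05×10⁻⁴ s⁻¹
Pressure gradient: |∂P/∂n| = 1300 Pa / 76000 m = 1.71×10⁻² Pa/m
Geostrophic balance (pressure-gradient force = Coriolis force):
V_g = (1/(fρ)) |∂P/∂n| = 1.71×10⁻² / (1.05×10⁻⁴ × 1.15) = 142 m/s
Converting: 142 m/s × 3.6 = 510 km/h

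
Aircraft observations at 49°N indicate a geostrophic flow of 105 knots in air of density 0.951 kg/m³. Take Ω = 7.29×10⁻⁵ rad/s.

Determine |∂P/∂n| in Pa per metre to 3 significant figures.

Coriolis parameter at 49°N:
f = 2Ω sin φ = 2 × 7.29×10⁻⁵ × sin 49° = 1.10×10⁻⁴ s⁻¹
Wind speed in SI: 105 knots = 54.0 m/s
Geostrophic balance rearranged: |∂P/∂n| = f ρ V_g
|∂P/∂n| = 1.10×10⁻⁴ × 0.951 × 54.0 = 5.65×10⁻³ Pa/m

5.65×10⁻³ Pa/m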